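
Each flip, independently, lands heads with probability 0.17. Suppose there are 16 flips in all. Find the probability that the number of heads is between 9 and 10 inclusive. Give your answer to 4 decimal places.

0.0004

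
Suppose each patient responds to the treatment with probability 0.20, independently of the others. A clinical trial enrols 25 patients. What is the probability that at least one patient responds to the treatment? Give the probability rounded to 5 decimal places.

P(at least one) = 1 − P(none) = 1 − (1 − 0.20)^25
= 1 − 0.0037779 = 0.9962221

0.99622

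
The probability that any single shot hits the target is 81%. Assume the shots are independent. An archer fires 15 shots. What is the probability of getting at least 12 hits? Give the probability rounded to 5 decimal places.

0.68539

X ~ Binomial(15, 0.81); P(X ≥ 12) = Σ C(15,k) p^k (1−p)^(15−k) over k:
  k=12: C(15,12)·0.81^12·0.19^3 = 0.2489387
  k=13: C(15,13)·0.81^13·0.19^2 = 0.2449073
  k=14: C(15,14)·0.81^14·0.19^1 = 0.1491541
  k=15: C(15,15)·0.81^15·0.19^0 = 0.0423912
Total = 0.6853912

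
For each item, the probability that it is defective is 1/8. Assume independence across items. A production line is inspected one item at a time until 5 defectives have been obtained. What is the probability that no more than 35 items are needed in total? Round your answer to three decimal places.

0.449

Finishing within 35 items ⇔ at least 5 successes in the first 35. With X ~ Binomial(35, 0.125), P(Y ≤ 35) = 1 − P(X ≤ 4).
  k=0: C(35,0)·0.125^0·0.875^35 = 0.00934
  k=1: C(35,1)·0.125^1·0.875^34 = 0.04669
  k=2: C(35,2)·0.125^2·0.875^33 = 0.11340
  k=3: C(35,3)·0.125^3·0.875^32 = 0.17820
  k=4: C(35,4)·0.125^4·0.875^31 = 0.20365
1 − 0.55128 = 0.44872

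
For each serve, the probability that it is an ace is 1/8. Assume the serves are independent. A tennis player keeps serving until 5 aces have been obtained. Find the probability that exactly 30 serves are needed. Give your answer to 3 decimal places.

Y = trial on which the fifth success occurs; negative binomial, r=5, p=0.125.
P(Y=30) = C(29,4) · p^5 · (1−p)^25
= 23751 · 3.0518e-05 · 0.035498 = 0.02573

0.026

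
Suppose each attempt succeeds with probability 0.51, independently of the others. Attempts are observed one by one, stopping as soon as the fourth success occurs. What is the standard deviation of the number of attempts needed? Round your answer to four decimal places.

2.7451

Y = total attempts until the fourth success; negative binomial with r=4, p=0.51.
SD(Y) = √[r(1−p)/p²] = √(7.535563) = 2.745098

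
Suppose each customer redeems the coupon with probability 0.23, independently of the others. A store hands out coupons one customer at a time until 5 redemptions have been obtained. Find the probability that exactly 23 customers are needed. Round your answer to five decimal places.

Y = trial on which the fifth success occurs; negative binomial, r=5, p=0.23.
P(Y=23) = C(22,4) · p^5 · (1−p)^18
= 7315 · 0.00064363 · 0.0090538 = 0.0426272

0.04263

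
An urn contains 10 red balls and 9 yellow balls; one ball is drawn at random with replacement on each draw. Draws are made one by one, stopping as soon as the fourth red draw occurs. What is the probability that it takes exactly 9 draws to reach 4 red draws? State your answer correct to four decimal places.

0.1025

Y = trial on which the fourth success occurs; negative binomial, r=4, p=0.526316.
P(Y=9) = C(8,3) · p^4 · (1−p)^5
= 56 · 0.076734 · 0.023848 = 0.102475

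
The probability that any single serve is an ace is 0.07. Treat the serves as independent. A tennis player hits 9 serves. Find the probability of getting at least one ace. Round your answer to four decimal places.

0.4796

P(at least one) = 1 − P(none) = 1 − (1 − 0.07)^9
= 1 − 0.520411 = 0.479589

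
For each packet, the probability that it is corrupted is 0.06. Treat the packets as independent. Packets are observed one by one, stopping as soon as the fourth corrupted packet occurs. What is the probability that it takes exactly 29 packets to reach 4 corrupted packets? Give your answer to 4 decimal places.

Y = trial on which the fourth success occurs; negative binomial, r=4, p=0.06.
P(Y=29) = C(28,3) · p^4 · (1−p)^25
= 3276 · 1.296e-05 · 0.21291 = 0.009040

0.0090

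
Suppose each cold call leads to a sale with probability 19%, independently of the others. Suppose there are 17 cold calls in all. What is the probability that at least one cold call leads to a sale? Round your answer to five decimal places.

0.97219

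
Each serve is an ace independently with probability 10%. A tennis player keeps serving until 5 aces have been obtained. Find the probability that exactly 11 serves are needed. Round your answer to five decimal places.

0.00112

Y = trial on which the fifth success occurs; negative binomial, r=5, p=0.10.
P(Y=11) = C(10,4) · p^5 · (1−p)^6
= 210 · 1e-05 · 0.53144 = 0.0011160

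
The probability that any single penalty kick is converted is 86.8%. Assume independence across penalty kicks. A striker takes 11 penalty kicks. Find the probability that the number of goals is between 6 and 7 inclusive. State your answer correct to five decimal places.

X ~ Binomial(11, 0.868); P(6 ≤ X ≤ 7) = Σ C(11,k) p^k (1−p)^(11−k) over k:
  k=6: C(11,6)·0.868^6·0.132^5 = 0.0079183
  k=7: C(11,7)·0.868^7·0.132^4 = 0.0371918
Total = 0.0451101

0.04511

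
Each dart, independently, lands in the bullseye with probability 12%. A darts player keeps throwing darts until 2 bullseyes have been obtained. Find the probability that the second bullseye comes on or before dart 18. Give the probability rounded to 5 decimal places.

0.65400

Finishing within 18 darts ⇔ at least 2 successes in the first 18. With X ~ Binomial(18, 0.12), P(Y ≤ 18) = 1 − P(X ≤ 1).
  k=0: C(18,0)·0.12^0·0.88^18 = 0.1001586
  k=1: C(18,1)·0.12^1·0.88^17 = 0.2458438
1 − 0.3460023 = 0.6539977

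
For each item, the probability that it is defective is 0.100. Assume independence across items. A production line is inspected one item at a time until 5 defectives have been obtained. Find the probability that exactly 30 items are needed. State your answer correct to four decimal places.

Y = trial on which the fifth success occurs; negative binomial, r=5, p=0.10.
P(Y=30) = C(29,4) · p^5 · (1−p)^25
= 23751 · 1e-05 · 0.07179 = 0.017051

0.0171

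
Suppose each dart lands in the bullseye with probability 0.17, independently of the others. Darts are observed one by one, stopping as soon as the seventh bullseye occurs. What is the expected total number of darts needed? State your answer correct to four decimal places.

Y = total darts until the seventh success; negative binomial with r=7, p=0.17.
E[Y] = r / p = 7 / 0.17 = 41.176471

41.1765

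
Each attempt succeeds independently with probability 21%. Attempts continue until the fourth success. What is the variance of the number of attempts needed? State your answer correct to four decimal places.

Y = total attempts until the fourth success; negative binomial with r=4, p=0.21.
Var(Y) = r(1−p)/p² = 4·0.79 / 0.21² = 71.655329

71.6553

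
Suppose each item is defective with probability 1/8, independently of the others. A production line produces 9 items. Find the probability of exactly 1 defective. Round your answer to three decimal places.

X ~ Binomial(n=9, p=0.125).
P(X=1) = C(9,1) · p^1 · (1−p)^8
= 9 · 0.125 · 0.34361 = 0.38656

0.387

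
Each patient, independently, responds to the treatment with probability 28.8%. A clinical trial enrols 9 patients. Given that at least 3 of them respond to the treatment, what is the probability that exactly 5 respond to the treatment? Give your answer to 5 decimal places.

0.12709

X ~ Binomial(9, 0.288). Want P(X=5 | X≥3) = P(X=5) / P(X≥3).
P(X=5) = C(9,5)·0.288^5·0.712^4 = 0.0641583
P(X≥3) = 1 − 0.0470240 − 0.1711886 − 0.2769794 = 0.5048079
Ratio = 0.0641583 / 0.5048079 = 0.1270945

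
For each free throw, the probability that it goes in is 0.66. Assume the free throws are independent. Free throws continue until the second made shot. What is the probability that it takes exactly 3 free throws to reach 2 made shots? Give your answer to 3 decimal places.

0.296

Y = trial on which the second success occurs; negative binomial, r=2, p=0.66.
P(Y=3) = C(2,1) · p^2 · (1−p)^1
= 2 · 0.4356 · 0.34 = 0.29621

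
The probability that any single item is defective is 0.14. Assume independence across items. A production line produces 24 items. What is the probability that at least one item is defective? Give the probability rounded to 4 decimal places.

0.9732

P(at least one) = 1 − P(none) = 1 − (1 − 0.14)^24
= 1 − 0.026789 = 0.973211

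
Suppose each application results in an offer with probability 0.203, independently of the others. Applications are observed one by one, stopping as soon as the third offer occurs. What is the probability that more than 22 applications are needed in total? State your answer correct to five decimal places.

Needing more than 22 applications ⇔ fewer than 3 successes in the first 22. With X ~ Binomial(22, 0.203), P(Y > 22) = P(X ≤ 2).
  k=0: C(22,0)·0.203^0·0.797^22 = 0.0067933
  k=1: C(22,1)·0.203^1·0.797^21 = 0.0380665
  k=2: C(22,2)·0.203^2·0.797^20 = 0.1018053
P(X ≤ 2) = 0.1466652

0.14667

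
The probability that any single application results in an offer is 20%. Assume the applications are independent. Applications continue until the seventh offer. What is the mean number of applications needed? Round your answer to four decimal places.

35.0000

Y = total applications until the seventh success; negative binomial with r=7, p=0.20.
E[Y] = r / p = 7 / 0.20 = 35.000000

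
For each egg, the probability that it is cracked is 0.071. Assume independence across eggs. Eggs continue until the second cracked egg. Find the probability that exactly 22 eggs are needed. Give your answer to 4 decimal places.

Y = trial on which the second success occurs; negative binomial, r=2, p=0.071.
P(Y=22) = C(21,1) · p^2 · (1−p)^20
= 21 · 0.005041 · 0.22925 = 0.024269

0.0243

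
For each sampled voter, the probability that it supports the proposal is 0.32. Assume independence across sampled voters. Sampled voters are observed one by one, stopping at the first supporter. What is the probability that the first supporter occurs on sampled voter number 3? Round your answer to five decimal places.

Geometric (trials to first success), p = 0.32.
P(Y = 3) = (1−p)^2 · p = 0.4624 · 0.32 = 0.1479680

0.14797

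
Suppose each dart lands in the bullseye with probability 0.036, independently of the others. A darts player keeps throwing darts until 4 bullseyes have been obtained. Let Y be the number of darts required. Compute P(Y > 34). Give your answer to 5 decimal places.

0.96703

Needing more than 34 darts ⇔ fewer than 4 successes in the first 34. With X ~ Binomial(34, 0.036), P(Y > 34) = P(X ≤ 3).
  k=0: C(34,0)·0.036^0·0.964^34 = 0.2874876
  k=1: C(34,1)·0.036^1·0.964^33 = 0.3650258
  k=2: C(34,2)·0.036^2·0.964^32 = 0.2249225
  k=3: C(34,3)·0.036^3·0.964^31 = 0.0895957
P(X ≤ 3) = 0.9670316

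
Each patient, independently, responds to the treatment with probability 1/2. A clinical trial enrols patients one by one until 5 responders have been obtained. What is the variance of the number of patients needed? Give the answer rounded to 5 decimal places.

10.00000

Y = total patients until the fifth success; negative binomial with r=5, p=0.50.
Var(Y) = r(1−p)/p² = 5·0.50 / 0.50² = 10.0000000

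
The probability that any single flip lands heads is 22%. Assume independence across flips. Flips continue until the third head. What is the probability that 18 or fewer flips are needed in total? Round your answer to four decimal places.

0.7916

Finishing within 18 flips ⇔ at least 3 successes in the first 18. With X ~ Binomial(18, 0.22), P(Y ≤ 18) = 1 − P(X ≤ 2).
  k=0: C(18,0)·0.22^0·0.78^18 = 0.011421
  k=1: C(18,1)·0.22^1·0.78^17 = 0.057983
  k=2: C(18,2)·0.22^2·0.78^16 = 0.139011
1 − 0.208416 = 0.791584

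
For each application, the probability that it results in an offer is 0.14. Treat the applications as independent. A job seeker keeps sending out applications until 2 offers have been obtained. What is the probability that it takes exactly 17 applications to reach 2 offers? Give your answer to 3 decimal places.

0.033

Y = trial on which the second success occurs; negative binomial, r=2, p=0.14.
P(Y=17) = C(16,1) · p^2 · (1−p)^15
= 16 · 0.0196 · 0.10411 = 0.03265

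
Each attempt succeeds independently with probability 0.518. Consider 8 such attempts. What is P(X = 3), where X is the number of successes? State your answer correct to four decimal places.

X ~ Binomial(n=8, p=0.518).
P(X=3) = C(8,3) · p^3 · (1−p)^5
= 56 · 0.13899 · 0.026016 = 0.202494

0.2025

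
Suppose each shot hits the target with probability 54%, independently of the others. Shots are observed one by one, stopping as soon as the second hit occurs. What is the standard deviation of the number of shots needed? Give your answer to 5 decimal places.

Y = total shots until the second success; negative binomial with r=2, p=0.54.
SD(Y) = √[r(1−p)/p²] = √(3.1550069) = 1.7762339

1.77623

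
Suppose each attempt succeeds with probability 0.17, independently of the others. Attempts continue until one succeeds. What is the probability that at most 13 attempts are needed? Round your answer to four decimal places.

0.9113

Y = number of attempts to the first success; geometric, p = 0.17.
P(Y ≤ 13) = 1 − (1−p)^13 = 1 − 0.088719 = 0.911281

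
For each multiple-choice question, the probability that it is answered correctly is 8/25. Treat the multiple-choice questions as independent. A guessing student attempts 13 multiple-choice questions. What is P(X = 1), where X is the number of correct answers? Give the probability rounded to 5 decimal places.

0.04066

X ~ Binomial(n=13, p=0.32).
P(X=1) = C(13,1) · p^1 · (1−p)^12
= 13 · 0.32 · 0.0097748 = 0.0406631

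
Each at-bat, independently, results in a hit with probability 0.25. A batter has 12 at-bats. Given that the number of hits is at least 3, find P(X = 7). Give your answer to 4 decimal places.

0.0188

X ~ Binomial(12, 0.25). Want P(X=7 | X≥3) = P(X=7) / P(X≥3).
P(X=7) = C(12,7)·0.25^7·0.75^5 = 0.011471
P(X≥3) = 1 − 0.031676 − 0.126705 − 0.232293 = 0.609325
Ratio = 0.011471 / 0.609325 = 0.018826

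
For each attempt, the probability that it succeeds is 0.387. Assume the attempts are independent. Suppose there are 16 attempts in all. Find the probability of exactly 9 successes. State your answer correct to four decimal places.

X ~ Binomial(n=16, p=0.387).
P(X=9) = C(16,9) · p^9 · (1−p)^7
= 11440 · 0.00019471 · 0.032525 = 0.072452

0.0725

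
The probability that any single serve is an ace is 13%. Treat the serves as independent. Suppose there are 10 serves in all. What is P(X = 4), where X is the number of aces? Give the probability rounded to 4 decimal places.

0.0260

X ~ Binomial(n=10, p=0.13).
P(X=4) = C(10,4) · p^4 · (1−p)^6
= 210 · 0.00028561 · 0.43363 = 0.026008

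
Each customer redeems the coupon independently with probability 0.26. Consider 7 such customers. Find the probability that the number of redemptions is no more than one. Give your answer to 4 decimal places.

X ~ Binomial(7, 0.26); P(X ≤ 1) = Σ C(7,k) p^k (1−p)^(7−k) over k:
  k=0: C(7,0)·0.26^0·0.74^7 = 0.121513
  k=1: C(7,1)·0.26^1·0.74^6 = 0.298856
Total = 0.420369

0.4204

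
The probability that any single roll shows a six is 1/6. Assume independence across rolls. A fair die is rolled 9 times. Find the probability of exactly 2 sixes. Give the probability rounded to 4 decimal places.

0.2791

X ~ Binomial(n=9, p=0.166667).
P(X=2) = C(9,2) · p^2 · (1−p)^7
= 36 · 0.027778 · 0.27908 = 0.279082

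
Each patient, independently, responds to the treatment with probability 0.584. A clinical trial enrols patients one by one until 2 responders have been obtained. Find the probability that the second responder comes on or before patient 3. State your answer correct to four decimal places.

0.6248

Finishing within 3 patients ⇔ at least 2 successes in the first 3. With X ~ Binomial(3, 0.584), P(Y ≤ 3) = 1 − P(X ≤ 1).
  k=0: C(3,0)·0.584^0·0.416^3 = 0.071991
  k=1: C(3,1)·0.584^1·0.416^2 = 0.303194
1 − 0.375185 = 0.624815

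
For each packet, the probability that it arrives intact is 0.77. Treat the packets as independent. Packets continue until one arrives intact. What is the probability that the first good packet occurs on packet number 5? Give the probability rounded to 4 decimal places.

Geometric (trials to first success), p = 0.77.
P(Y = 5) = (1−p)^4 · p = 0.0027984 · 0.77 = 0.002155

0.0022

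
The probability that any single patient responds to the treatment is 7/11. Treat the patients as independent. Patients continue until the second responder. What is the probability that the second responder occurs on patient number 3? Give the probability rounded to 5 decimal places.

0.29452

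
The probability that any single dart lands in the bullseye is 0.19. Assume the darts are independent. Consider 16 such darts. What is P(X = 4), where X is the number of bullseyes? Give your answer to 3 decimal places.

0.189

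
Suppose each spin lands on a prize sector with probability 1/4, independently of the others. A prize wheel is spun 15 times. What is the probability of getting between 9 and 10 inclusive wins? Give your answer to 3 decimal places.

0.004

X ~ Binomial(15, 0.25); P(9 ≤ X ≤ 10) = Σ C(15,k) p^k (1−p)^(15−k) over k:
  k=9: C(15,9)·0.25^9·0.75^6 = 0.00340
  k=10: C(15,10)·0.25^10·0.75^5 = 0.00068
Total = 0.00408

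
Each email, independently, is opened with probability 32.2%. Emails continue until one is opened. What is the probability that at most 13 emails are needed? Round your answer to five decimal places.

Y = number of emails to the first success; geometric, p = 0.322.
P(Y ≤ 13) = 1 − (1−p)^13 = 1 − 0.0063971 = 0.9936029

0.99360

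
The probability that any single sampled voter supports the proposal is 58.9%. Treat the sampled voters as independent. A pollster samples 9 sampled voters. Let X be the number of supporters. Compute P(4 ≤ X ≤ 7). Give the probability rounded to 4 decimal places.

X ~ Binomial(9, 0.589); P(4 ≤ X ≤ 7) = Σ C(9,k) p^k (1−p)^(9−k) over k:
  k=4: C(9,4)·0.589^4·0.411^5 = 0.177845
  k=5: C(9,5)·0.589^5·0.411^4 = 0.254867
  k=6: C(9,6)·0.589^6·0.411^3 = 0.243499
  k=7: C(9,7)·0.589^7·0.411^2 = 0.149552
Total = 0.825763

0.8258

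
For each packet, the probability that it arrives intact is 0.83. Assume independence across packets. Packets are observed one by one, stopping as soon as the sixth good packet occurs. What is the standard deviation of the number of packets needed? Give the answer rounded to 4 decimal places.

Y = total packets until the sixth success; negative binomial with r=6, p=0.83.
SD(Y) = √[r(1−p)/p²] = √(1.480621) = 1.216808

1.2168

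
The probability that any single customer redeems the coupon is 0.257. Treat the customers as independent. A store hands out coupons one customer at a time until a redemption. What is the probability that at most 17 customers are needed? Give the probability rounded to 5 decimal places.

Y = number of customers to the first success; geometric, p = 0.257.
P(Y ≤ 17) = 1 − (1−p)^17 = 1 − 0.0064093 = 0.9935907

0.99359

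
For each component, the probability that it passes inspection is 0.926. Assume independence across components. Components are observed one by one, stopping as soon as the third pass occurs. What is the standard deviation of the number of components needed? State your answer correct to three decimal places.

Y = total components until the third success; negative binomial with r=3, p=0.926.
SD(Y) = √[r(1−p)/p²] = √(0.25890) = 0.50882

0.509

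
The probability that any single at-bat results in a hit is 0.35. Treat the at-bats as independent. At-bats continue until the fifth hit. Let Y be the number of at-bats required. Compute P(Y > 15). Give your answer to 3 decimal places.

0.352

Needing more than 15 at-bats ⇔ fewer than 5 successes in the first 15. With X ~ Binomial(15, 0.35), P(Y > 15) = P(X ≤ 4).
  k=0: C(15,0)·0.35^0·0.65^15 = 0.00156
  k=1: C(15,1)·0.35^1·0.65^14 = 0.01262
  k=2: C(15,2)·0.35^2·0.65^13 = 0.04756
  k=3: C(15,3)·0.35^3·0.65^12 = 0.11096
  k=4: C(15,4)·0.35^4·0.65^11 = 0.17925
P(X ≤ 4) = 0.35194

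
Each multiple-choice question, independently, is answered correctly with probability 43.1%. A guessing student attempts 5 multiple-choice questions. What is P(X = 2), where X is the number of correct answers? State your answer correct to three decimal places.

X ~ Binomial(n=5, p=0.431).
P(X=2) = C(5,2) · p^2 · (1−p)^3
= 10 · 0.18576 · 0.18422 = 0.34221

0.342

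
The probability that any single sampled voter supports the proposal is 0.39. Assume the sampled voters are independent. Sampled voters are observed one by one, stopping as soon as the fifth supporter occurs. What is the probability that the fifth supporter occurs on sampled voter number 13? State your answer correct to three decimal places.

0.086

Y = trial on which the fifth success occurs; negative binomial, r=5, p=0.39.
P(Y=13) = C(12,4) · p^5 · (1−p)^8
= 495 · 0.0090224 · 0.019171 = 0.08562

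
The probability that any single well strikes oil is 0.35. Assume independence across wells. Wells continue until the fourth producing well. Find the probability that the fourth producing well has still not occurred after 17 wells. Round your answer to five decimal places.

Needing more than 17 wells ⇔ fewer than 4 successes in the first 17. With X ~ Binomial(17, 0.35), P(Y > 17) = P(X ≤ 3).
  k=0: C(17,0)·0.35^0·0.65^17 = 0.0006600
  k=1: C(17,1)·0.35^1·0.65^16 = 0.0060413
  k=2: C(17,2)·0.35^2·0.65^15 = 0.0260241
  k=3: C(17,3)·0.35^3·0.65^14 = 0.0700648
P(X ≤ 3) = 0.1027902

0.10279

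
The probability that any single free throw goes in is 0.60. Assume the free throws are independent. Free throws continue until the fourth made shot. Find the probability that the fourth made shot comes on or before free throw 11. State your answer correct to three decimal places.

Finishing within 11 free throws ⇔ at least 4 successes in the first 11. With X ~ Binomial(11, 0.60), P(Y ≤ 11) = 1 − P(X ≤ 3).
  k=0: C(11,0)·0.60^0·0.40^11 = 0.00004
  k=1: C(11,1)·0.60^1·0.40^10 = 0.00069
  k=2: C(11,2)·0.60^2·0.40^9 = 0.00519
  k=3: C(11,3)·0.60^3·0.40^8 = 0.02336
1 − 0.02928 = 0.97072

0.971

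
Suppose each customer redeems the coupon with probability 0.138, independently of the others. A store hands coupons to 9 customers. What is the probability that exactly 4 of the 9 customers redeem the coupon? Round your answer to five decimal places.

0.02175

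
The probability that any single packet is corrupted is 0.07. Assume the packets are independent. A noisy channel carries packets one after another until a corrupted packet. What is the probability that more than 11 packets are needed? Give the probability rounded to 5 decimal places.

Y = number of packets to the first success; geometric, p = 0.07.
P(Y > 11) = P(first 11 all fail) = (1−p)^11 = 0.4501035

0.45010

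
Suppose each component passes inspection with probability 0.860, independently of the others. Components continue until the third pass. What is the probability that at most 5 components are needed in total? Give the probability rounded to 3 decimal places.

0.978

Finishing within 5 components ⇔ at least 3 successes in the first 5. With X ~ Binomial(5, 0.86), P(Y ≤ 5) = 1 − P(X ≤ 2).
  k=0: C(5,0)·0.86^0·0.14^5 = 0.00005
  k=1: C(5,1)·0.86^1·0.14^4 = 0.00165
  k=2: C(5,2)·0.86^2·0.14^3 = 0.02029
1 − 0.02200 = 0.97800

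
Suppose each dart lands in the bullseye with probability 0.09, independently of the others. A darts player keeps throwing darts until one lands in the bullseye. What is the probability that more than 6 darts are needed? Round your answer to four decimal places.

Y = number of darts to the first success; geometric, p = 0.09.
P(Y > 6) = P(first 6 all fail) = (1−p)^6 = 0.567869

0.5679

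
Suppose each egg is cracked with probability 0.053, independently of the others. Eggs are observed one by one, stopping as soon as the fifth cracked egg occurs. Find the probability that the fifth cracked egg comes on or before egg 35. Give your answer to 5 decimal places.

Finishing within 35 eggs ⇔ at least 5 successes in the first 35. With X ~ Binomial(35, 0.053), P(Y ≤ 35) = 1 − P(X ≤ 4).
  k=0: C(35,0)·0.053^0·0.947^35 = 0.1486789
  k=1: C(35,1)·0.053^1·0.947^34 = 0.2912348
  k=2: C(35,2)·0.053^2·0.947^33 = 0.2770882
  k=3: C(35,3)·0.053^3·0.947^32 = 0.1705833
  k=4: C(35,4)·0.053^4·0.947^31 = 0.0763752
1 − 0.9639604 = 0.0360396

0.03604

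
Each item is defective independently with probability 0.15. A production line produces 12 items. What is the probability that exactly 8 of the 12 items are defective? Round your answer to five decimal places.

X ~ Binomial(n=12, p=0.15).
P(X=8) = C(12,8) · p^8 · (1−p)^4
= 495 · 2.5629e-07 · 0.52201 = 0.0000662

0.00007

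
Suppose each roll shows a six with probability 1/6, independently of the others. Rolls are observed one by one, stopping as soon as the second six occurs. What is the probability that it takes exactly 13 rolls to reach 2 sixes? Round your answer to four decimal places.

0.0449

Y = trial on which the second success occurs; negative binomial, r=2, p=0.166667.
P(Y=13) = C(12,1) · p^2 · (1−p)^11
= 12 · 0.027778 · 0.13459 = 0.044863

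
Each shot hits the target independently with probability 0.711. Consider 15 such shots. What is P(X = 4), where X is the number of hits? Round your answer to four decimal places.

0.0004

X ~ Binomial(n=15, p=0.711).
P(X=4) = C(15,4) · p^4 · (1−p)^11
= 1365 · 0.25555 · 1.1746e-06 = 0.000410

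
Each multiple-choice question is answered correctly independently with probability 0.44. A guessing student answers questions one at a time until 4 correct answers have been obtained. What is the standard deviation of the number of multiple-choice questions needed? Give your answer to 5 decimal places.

3.40151

Y = total multiple-choice questions until the fourth success; negative binomial with r=4, p=0.44.
SD(Y) = √[r(1−p)/p²] = √(11.5702479) = 3.4015067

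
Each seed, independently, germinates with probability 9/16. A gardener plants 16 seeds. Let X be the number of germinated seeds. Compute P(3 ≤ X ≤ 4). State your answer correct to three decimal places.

X ~ Binomial(16, 0.5625); P(3 ≤ X ≤ 4) = Σ C(16,k) p^k (1−p)^(16−k) over k:
  k=3: C(16,3)·0.5625^3·0.4375^13 = 0.00214
  k=4: C(16,4)·0.5625^4·0.4375^12 = 0.00896
Total = 0.01110

0.011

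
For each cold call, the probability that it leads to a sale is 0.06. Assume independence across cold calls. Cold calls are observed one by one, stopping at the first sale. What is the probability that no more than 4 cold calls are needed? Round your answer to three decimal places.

0.219

Y = number of cold calls to the first success; geometric, p = 0.06.
P(Y ≤ 4) = 1 − (1−p)^4 = 1 − 0.78075 = 0.21925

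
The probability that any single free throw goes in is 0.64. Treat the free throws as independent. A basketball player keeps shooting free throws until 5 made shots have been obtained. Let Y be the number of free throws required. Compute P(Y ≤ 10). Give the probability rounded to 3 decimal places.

Finishing within 10 free throws ⇔ at least 5 successes in the first 10. With X ~ Binomial(10, 0.64), P(Y ≤ 10) = 1 − P(X ≤ 4).
  k=0: C(10,0)·0.64^0·0.36^10 = 0.00004
  k=1: C(10,1)·0.64^1·0.36^9 = 0.00065
  k=2: C(10,2)·0.64^2·0.36^8 = 0.00520
  k=3: C(10,3)·0.64^3·0.36^7 = 0.02465
  k=4: C(10,4)·0.64^4·0.36^6 = 0.07669
1 − 0.10723 = 0.89277

0.893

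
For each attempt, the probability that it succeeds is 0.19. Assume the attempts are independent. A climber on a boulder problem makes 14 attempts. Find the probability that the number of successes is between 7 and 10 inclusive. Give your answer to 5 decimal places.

0.00871

X ~ Binomial(14, 0.19); P(7 ≤ X ≤ 10) = Σ C(14,k) p^k (1−p)^(14−k) over k:
  k=7: C(14,7)·0.19^7·0.81^7 = 0.0070181
  k=8: C(14,8)·0.19^8·0.81^6 = 0.0014404
  k=9: C(14,9)·0.19^9·0.81^5 = 0.0002253
  k=10: C(14,10)·0.19^10·0.81^4 = 0.0000264
Total = 0.0087102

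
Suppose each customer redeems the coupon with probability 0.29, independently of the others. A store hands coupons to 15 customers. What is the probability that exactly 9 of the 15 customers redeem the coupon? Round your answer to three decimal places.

X ~ Binomial(n=15, p=0.29).
P(X=9) = C(15,9) · p^9 · (1−p)^6
= 5005 · 1.4507e-05 · 0.1281 = 0.00930

0.009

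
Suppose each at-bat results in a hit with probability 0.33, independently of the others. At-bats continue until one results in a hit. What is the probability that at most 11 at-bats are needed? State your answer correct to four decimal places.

0.9878

Y = number of at-bats to the first success; geometric, p = 0.33.
P(Y ≤ 11) = 1 − (1−p)^11 = 1 − 0.012213 = 0.987787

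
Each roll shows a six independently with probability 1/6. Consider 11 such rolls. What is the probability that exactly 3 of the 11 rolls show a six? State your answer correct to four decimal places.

X ~ Binomial(n=11, p=0.166667).
P(X=3) = C(11,3) · p^3 · (1−p)^8
= 165 · 0.0046296 · 0.23257 = 0.177656

0.1777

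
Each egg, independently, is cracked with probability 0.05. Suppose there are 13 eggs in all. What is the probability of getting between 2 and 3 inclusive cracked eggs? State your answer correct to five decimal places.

X ~ Binomial(13, 0.05); P(2 ≤ X ≤ 3) = Σ C(13,k) p^k (1−p)^(13−k) over k:
  k=2: C(13,2)·0.05^2·0.95^11 = 0.1109160
  k=3: C(13,3)·0.05^3·0.95^10 = 0.0214048
Total = 0.1323209

0.13232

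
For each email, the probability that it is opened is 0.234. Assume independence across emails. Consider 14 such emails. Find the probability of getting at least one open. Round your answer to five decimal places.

0.97606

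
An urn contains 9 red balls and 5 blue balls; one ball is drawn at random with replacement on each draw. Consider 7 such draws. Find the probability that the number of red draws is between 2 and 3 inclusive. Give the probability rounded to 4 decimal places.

X ~ Binomial(7, 0.642857); P(2 ≤ X ≤ 3) = Σ C(7,k) p^k (1−p)^(7−k) over k:
  k=2: C(7,2)·0.642857^2·0.357143^5 = 0.050426
  k=3: C(7,3)·0.642857^3·0.357143^4 = 0.151279
Total = 0.201706

0.2017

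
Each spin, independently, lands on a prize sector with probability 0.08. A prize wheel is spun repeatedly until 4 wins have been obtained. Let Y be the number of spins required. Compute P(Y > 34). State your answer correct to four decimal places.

Needing more than 34 spins ⇔ fewer than 4 successes in the first 34. With X ~ Binomial(34, 0.08), P(Y > 34) = P(X ≤ 3).
  k=0: C(34,0)·0.08^0·0.92^34 = 0.058720
  k=1: C(34,1)·0.08^1·0.92^33 = 0.173607
  k=2: C(34,2)·0.08^2·0.92^32 = 0.249088
  k=3: C(34,3)·0.08^3·0.92^31 = 0.231038
P(X ≤ 3) = 0.712454

0.7125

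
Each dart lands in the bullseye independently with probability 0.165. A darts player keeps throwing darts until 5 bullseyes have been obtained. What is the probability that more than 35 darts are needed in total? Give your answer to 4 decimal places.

Needing more than 35 darts ⇔ fewer than 5 successes in the first 35. With X ~ Binomial(35, 0.165), P(Y > 35) = P(X ≤ 4).
  k=0: C(35,0)·0.165^0·0.835^35 = 0.001816
  k=1: C(35,1)·0.165^1·0.835^34 = 0.012557
  k=2: C(35,2)·0.165^2·0.835^33 = 0.042183
  k=3: C(35,3)·0.165^3·0.835^32 = 0.091691
  k=4: C(35,4)·0.165^4·0.835^31 = 0.144949
P(X ≤ 4) = 0.293197

0.2932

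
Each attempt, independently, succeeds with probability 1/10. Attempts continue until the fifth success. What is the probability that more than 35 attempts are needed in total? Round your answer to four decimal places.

0.7307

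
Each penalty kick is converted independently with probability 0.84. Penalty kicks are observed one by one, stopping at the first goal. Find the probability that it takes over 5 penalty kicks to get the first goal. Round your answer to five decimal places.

Y = number of penalty kicks to the first success; geometric, p = 0.84.
P(Y > 5) = P(first 5 all fail) = (1−p)^5 = 0.0001049

0.00010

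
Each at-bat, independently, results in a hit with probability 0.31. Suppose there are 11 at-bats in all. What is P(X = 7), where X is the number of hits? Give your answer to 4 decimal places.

X ~ Binomial(n=11, p=0.31).
P(X=7) = C(11,7) · p^7 · (1−p)^4
= 330 · 0.00027513 · 0.22667 = 0.020580

0.0206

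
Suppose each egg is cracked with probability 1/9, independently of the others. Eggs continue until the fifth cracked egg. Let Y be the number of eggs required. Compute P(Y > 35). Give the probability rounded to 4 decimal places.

0.6521

Needing more than 35 eggs ⇔ fewer than 5 successes in the first 35. With X ~ Binomial(35, 0.111111), P(Y > 35) = P(X ≤ 4).
  k=0: C(35,0)·0.111111^0·0.888889^35 = 0.016205
  k=1: C(35,1)·0.111111^1·0.888889^34 = 0.070899
  k=2: C(35,2)·0.111111^2·0.888889^33 = 0.150660
  k=3: C(35,3)·0.111111^3·0.888889^32 = 0.207158
  k=4: C(35,4)·0.111111^4·0.888889^31 = 0.207158
P(X ≤ 4) = 0.652080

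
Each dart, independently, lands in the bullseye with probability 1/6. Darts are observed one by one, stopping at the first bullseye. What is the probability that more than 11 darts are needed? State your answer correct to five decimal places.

Y = number of darts to the first success; geometric, p = 0.166667.
P(Y > 11) = P(first 11 all fail) = (1−p)^11 = 0.1345880

0.13459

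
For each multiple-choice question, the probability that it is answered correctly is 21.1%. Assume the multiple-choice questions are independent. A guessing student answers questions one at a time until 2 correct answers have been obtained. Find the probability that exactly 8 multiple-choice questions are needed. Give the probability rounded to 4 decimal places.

0.0752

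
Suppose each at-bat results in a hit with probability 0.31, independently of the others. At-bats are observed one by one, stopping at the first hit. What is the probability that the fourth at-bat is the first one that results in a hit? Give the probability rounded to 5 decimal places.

0.10184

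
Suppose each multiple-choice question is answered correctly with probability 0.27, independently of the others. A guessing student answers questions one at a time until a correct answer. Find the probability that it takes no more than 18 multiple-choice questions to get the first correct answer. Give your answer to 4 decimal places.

0.9965

Y = number of multiple-choice questions to the first success; geometric, p = 0.27.
P(Y ≤ 18) = 1 − (1−p)^18 = 1 − 0.003466 = 0.996534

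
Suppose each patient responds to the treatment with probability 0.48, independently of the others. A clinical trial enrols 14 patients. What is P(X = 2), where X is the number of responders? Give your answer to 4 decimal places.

0.0082

X ~ Binomial(n=14, p=0.48).
P(X=2) = C(14,2) · p^2 · (1−p)^12
= 91 · 0.2304 · 0.00039088 = 0.008195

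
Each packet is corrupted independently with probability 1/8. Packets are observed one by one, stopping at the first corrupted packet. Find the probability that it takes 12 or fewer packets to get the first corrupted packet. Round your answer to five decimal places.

0.79858

Y = number of packets to the first success; geometric, p = 0.125.
P(Y ≤ 12) = 1 − (1−p)^12 = 1 − 0.2014172 = 0.7985828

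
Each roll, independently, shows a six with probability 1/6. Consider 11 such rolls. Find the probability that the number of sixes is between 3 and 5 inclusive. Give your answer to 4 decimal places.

0.2686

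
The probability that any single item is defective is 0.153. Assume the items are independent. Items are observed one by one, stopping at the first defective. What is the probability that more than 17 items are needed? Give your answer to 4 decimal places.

0.0594

Y = number of items to the first success; geometric, p = 0.153.
P(Y > 17) = P(first 17 all fail) = (1−p)^17 = 0.059432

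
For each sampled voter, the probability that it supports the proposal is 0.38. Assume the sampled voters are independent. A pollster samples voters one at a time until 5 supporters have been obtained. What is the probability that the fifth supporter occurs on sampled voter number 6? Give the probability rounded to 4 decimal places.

0.0246

Y = trial on which the fifth success occurs; negative binomial, r=5, p=0.38.
P(Y=6) = C(5,4) · p^5 · (1−p)^1
= 5 · 0.0079235 · 0.62 = 0.024563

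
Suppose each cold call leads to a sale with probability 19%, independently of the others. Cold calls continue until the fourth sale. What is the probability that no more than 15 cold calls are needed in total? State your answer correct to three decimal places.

0.315

Finishing within 15 cold calls ⇔ at least 4 successes in the first 15. With X ~ Binomial(15, 0.19), P(Y ≤ 15) = 1 − P(X ≤ 3).
  k=0: C(15,0)·0.19^0·0.81^15 = 0.04239
  k=1: C(15,1)·0.19^1·0.81^14 = 0.14915
  k=2: C(15,2)·0.19^2·0.81^13 = 0.24491
  k=3: C(15,3)·0.19^3·0.81^12 = 0.24894
1 − 0.68539 = 0.31461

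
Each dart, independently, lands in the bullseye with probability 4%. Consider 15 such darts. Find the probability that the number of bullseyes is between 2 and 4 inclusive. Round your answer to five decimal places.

0.11889

X ~ Binomial(15, 0.04); P(2 ≤ X ≤ 4) = Σ C(15,k) p^k (1−p)^(15−k) over k:
  k=2: C(15,2)·0.04^2·0.96^13 = 0.0988178
  k=3: C(15,3)·0.04^3·0.96^12 = 0.0178421
  k=4: C(15,4)·0.04^4·0.96^11 = 0.0022303
Total = 0.1188902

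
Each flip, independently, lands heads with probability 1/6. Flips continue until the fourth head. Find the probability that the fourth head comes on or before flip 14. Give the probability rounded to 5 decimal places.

0.19372

Finishing within 14 flips ⇔ at least 4 successes in the first 14. With X ~ Binomial(14, 0.166667), P(Y ≤ 14) = 1 − P(X ≤ 3).
  k=0: C(14,0)·0.166667^0·0.833333^14 = 0.0778866
  k=1: C(14,1)·0.166667^1·0.833333^13 = 0.2180824
  k=2: C(14,2)·0.166667^2·0.833333^12 = 0.2835071
  k=3: C(14,3)·0.166667^3·0.833333^11 = 0.2268057
1 − 0.8062817 = 0.1937183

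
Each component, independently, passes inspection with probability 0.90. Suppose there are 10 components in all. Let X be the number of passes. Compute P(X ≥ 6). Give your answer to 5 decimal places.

0.99837

X ~ Binomial(10, 0.90); P(X ≥ 6) = Σ C(10,k) p^k (1−p)^(10−k) over k:
  k=6: C(10,6)·0.90^6·0.10^4 = 0.0111603
  k=7: C(10,7)·0.90^7·0.10^3 = 0.0573956
  k=8: C(10,8)·0.90^8·0.10^2 = 0.1937102
  k=9: C(10,9)·0.90^9·0.10^1 = 0.3874205
  k=10: C(10,10)·0.90^10·0.10^0 = 0.3486784
Total = 0.9983651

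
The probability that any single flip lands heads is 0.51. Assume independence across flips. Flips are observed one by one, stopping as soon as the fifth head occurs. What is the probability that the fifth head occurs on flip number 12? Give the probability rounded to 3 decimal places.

0.077

Y = trial on which the fifth success occurs; negative binomial, r=5, p=0.51.
P(Y=12) = C(11,4) · p^5 · (1−p)^7
= 330 · 0.034503 · 0.0067822 = 0.07722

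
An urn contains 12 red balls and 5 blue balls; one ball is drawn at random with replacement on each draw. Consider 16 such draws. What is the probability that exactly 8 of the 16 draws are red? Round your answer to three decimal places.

X ~ Binomial(n=16, p=0.705882).
P(X=8) = C(16,8) · p^8 · (1−p)^8
= 12870 · 0.061639 · 5.5998e-05 = 0.04442

0.044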